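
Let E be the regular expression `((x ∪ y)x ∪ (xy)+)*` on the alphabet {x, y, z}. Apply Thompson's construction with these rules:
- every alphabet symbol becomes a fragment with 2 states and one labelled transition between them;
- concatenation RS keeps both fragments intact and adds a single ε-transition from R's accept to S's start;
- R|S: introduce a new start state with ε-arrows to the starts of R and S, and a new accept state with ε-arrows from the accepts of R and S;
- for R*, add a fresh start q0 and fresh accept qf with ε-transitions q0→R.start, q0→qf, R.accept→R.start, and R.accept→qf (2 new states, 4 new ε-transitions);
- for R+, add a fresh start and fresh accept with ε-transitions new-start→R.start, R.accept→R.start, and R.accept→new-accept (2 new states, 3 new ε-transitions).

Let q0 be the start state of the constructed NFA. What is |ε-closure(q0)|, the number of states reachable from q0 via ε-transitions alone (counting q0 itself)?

8

Compute the ε-closure size of each fragment's start state recursively; a symbol fragment's start has no outgoing ε-edge, so its closure is just itself (size 1).
  x ∪ y — new start ε-reaches every alternative's start; none of them accept ε, so the new accept is not reached: C = 1 + 1 + 1 = 3
  (x ∪ y)x — same as the first factor's closure: C = 3
  xy — C equals the left operand's closure size = 1 (its accept is not ε-reachable, so the closure stops there)
  (xy)+ — new start ε-reaches only the body's start; the new accept needs a symbol first: C = 1 + 1 = 2
  (x ∪ y)x ∪ (xy)+ — new start ε-reaches every alternative's start; none of them accept ε, so the new accept is not reached: C = 1 + 3 + 2 = 6
  ((x ∪ y)x ∪ (xy)+)* — new start has ε-edges to the inner start and to the new accept, so C = 2 + 6 = 8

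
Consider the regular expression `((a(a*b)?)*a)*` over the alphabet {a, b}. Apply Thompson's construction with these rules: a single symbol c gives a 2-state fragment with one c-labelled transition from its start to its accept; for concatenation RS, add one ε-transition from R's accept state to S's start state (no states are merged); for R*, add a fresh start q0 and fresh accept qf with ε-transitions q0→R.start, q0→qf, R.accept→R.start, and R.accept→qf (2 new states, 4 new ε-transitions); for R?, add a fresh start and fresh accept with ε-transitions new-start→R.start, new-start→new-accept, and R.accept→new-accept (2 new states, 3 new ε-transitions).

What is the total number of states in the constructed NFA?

16

Per subexpression:
Each of the 4 symbol leaves contributes a 2-state fragment.
  a* = 4 states
  a*b = 6 states
  (a*b)? = 8 states
  a(a*b)? = 10 states
  (a(a*b)?)* = 12 states
  (a(a*b)?)*a = 14 states
  ((a(a*b)?)*a)* = 16 states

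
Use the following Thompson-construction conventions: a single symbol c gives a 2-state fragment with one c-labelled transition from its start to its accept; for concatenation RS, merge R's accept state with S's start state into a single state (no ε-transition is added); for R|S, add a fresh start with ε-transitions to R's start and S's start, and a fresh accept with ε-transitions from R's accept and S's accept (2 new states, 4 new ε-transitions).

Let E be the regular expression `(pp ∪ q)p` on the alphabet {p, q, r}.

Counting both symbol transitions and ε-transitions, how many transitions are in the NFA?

Building bottom-up:
Each of the 4 symbol leaves contributes 1 transition (1 symbol, 0 ε).
  pp → 2 transitions (2 symbol, 0 ε)
  pp ∪ q → 7 transitions (3 symbol, 4 ε)
  (pp ∪ q)p → 8 transitions (4 symbol, 4 ε)

8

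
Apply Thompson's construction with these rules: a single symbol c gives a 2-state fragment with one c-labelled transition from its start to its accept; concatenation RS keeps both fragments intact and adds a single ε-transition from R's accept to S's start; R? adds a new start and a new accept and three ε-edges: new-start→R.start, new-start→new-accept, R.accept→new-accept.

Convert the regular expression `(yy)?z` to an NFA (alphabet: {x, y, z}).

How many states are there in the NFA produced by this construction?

Per subexpression:
Each of the 3 symbol leaves contributes a 2-state fragment.
  yy — 4 states
  (yy)? — 6 states
  (yy)?z — 8 states

8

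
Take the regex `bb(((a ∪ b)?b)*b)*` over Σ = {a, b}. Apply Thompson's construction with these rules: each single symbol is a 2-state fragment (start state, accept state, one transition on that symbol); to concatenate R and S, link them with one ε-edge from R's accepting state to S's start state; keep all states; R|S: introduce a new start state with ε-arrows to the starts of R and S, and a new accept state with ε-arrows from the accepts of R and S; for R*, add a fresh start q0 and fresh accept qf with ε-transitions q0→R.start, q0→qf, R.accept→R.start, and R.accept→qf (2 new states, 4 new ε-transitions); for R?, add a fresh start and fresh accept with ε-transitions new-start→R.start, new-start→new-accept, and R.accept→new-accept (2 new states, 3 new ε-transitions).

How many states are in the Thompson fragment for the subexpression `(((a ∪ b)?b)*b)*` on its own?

16

Fragment for `(((a ∪ b)?b)*b)*`:
Each of the 4 symbol leaves contributes a 2-state fragment.
  a ∪ b : 6 states
  (a ∪ b)? : 8 states
  (a ∪ b)?b : 10 states
  ((a ∪ b)?b)* : 12 states
  ((a ∪ b)?b)*b : 14 states
  (((a ∪ b)?b)*b)* : 16 states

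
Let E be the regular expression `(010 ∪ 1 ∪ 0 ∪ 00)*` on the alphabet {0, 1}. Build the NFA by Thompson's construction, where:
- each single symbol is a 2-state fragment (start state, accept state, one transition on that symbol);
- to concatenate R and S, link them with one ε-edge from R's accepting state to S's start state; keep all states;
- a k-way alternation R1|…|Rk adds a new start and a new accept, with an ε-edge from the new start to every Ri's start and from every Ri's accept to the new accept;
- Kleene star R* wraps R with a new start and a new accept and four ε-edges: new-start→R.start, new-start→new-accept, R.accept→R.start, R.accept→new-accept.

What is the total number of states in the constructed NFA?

Per subexpression:
Each of the 7 symbol leaves contributes a 2-state fragment.
  010 — 6 states
  00 — 4 states
  010 ∪ 1 ∪ 0 ∪ 00 — 16 states
  (010 ∪ 1 ∪ 0 ∪ 00)* — 18 states

18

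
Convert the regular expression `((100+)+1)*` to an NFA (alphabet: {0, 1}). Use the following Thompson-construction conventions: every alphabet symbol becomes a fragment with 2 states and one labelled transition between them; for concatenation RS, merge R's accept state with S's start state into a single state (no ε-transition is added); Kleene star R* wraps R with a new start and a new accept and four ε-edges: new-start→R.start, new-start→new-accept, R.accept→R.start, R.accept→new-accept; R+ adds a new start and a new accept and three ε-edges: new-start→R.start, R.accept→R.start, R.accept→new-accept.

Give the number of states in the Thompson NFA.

11

Recursing over subexpressions:
Each of the 4 symbol leaves contributes a 2-state fragment.
  0+ — 4 states
  100+ — 6 states
  (100+)+ — 8 states
  (100+)+1 — 9 states
  ((100+)+1)* — 11 states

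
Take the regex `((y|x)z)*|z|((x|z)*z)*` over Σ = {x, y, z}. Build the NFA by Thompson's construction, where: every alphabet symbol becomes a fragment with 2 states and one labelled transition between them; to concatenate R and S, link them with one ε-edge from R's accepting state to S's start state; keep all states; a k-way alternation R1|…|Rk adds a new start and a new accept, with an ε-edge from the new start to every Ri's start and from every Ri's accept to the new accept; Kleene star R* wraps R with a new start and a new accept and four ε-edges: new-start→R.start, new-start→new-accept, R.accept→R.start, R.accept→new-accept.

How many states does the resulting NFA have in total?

Building bottom-up:
Each of the 7 symbol leaves contributes a 2-state fragment.
  y|x → 6 states
  (y|x)z → 8 states
  ((y|x)z)* → 10 states
  x|z → 6 states
  (x|z)* → 8 states
  (x|z)*z → 10 states
  ((x|z)*z)* → 12 states
  ((y|x)z)*|z|((x|z)*z)* → 26 states

26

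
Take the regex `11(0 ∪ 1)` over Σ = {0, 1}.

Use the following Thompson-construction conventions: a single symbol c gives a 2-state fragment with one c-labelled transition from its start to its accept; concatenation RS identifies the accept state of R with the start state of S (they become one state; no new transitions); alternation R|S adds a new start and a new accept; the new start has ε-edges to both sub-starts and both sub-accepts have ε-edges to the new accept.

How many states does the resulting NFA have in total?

8

Per subexpression:
Each of the 4 symbol leaves contributes a 2-state fragment.
  0 ∪ 1 : 6 states
  11(0 ∪ 1) : 8 states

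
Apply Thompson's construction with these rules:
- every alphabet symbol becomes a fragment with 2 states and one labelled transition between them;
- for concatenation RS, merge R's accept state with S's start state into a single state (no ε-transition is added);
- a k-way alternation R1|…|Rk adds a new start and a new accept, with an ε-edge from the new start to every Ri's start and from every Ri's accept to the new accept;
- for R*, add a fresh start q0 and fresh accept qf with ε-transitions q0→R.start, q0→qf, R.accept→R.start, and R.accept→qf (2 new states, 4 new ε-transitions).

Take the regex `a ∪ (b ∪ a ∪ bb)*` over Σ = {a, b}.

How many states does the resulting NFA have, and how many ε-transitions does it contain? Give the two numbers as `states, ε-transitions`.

15, 14

Bottom-up over the parse tree:
Each of the 5 symbol leaves contributes 2 states and 0 ε-transitions.
  bb : 3 states, 0 ε-transitions
  b ∪ a ∪ bb : 9 states, 6 ε-transitions
  (b ∪ a ∪ bb)* : 11 states, 10 ε-transitions
  a ∪ (b ∪ a ∪ bb)* : 15 states, 14 ε-transitions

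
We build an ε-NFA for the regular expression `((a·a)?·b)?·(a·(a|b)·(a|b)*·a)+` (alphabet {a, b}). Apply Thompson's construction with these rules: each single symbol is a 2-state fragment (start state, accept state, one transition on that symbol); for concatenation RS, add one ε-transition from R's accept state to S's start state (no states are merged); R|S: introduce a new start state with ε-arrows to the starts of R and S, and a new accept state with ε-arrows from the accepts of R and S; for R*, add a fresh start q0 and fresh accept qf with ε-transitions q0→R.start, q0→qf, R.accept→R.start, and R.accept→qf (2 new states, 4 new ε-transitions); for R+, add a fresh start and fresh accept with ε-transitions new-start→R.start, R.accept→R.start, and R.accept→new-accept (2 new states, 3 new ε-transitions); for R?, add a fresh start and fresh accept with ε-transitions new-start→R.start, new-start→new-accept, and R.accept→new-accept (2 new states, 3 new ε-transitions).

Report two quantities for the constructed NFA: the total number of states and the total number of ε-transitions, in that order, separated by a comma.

30, 27

Per subexpression:
Each of the 9 symbol leaves contributes 2 states and 0 ε-transitions.
  a·a = 4 states, 1 ε-transition
  (a·a)? = 6 states, 4 ε-transitions
  (a·a)?·b = 8 states, 5 ε-transitions
  ((a·a)?·b)? = 10 states, 8 ε-transitions
  a|b = 6 states, 4 ε-transitions
  a|b = 6 states, 4 ε-transitions
  (a|b)* = 8 states, 8 ε-transitions
  a·(a|b)·(a|b)*·a = 18 states, 15 ε-transitions
  (a·(a|b)·(a|b)*·a)+ = 20 states, 18 ε-transitions
  ((a·a)?·b)?·(a·(a|b)·(a|b)*·a)+ = 30 states, 27 ε-transitions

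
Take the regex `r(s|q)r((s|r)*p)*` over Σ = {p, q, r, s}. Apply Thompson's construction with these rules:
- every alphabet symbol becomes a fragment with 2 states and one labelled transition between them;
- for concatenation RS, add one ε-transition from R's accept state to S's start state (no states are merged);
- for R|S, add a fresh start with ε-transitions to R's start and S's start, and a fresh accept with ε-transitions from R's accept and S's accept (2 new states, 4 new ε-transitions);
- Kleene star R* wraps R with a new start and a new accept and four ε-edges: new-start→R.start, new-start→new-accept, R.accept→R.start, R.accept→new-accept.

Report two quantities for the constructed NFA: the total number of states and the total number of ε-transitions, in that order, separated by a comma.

22, 20

Building bottom-up:
Each of the 7 symbol leaves contributes 2 states and 0 ε-transitions.
  s|q → 6 states, 4 ε-transitions
  s|r → 6 states, 4 ε-transitions
  (s|r)* → 8 states, 8 ε-transitions
  (s|r)*p → 10 states, 9 ε-transitions
  ((s|r)*p)* → 12 states, 13 ε-transitions
  r(s|q)r((s|r)*p)* → 22 states, 20 ε-transitions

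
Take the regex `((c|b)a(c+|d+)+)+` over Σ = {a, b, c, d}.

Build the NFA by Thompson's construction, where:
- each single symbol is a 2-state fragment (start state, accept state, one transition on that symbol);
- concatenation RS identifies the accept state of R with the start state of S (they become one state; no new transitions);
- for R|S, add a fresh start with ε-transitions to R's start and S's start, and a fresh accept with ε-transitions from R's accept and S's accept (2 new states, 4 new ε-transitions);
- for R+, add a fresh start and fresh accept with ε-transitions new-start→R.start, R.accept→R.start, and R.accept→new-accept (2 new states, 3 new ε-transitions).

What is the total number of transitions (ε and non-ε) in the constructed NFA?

25

By structural recursion:
Each of the 5 symbol leaves contributes 1 transition (1 symbol, 0 ε).
  c|b — 6 transitions (2 symbol, 4 ε)
  c+ — 4 transitions (1 symbol, 3 ε)
  d+ — 4 transitions (1 symbol, 3 ε)
  c+|d+ — 12 transitions (2 symbol, 10 ε)
  (c+|d+)+ — 15 transitions (2 symbol, 13 ε)
  (c|b)a(c+|d+)+ — 22 transitions (5 symbol, 17 ε)
  ((c|b)a(c+|d+)+)+ — 25 transitions (5 symbol, 20 ε)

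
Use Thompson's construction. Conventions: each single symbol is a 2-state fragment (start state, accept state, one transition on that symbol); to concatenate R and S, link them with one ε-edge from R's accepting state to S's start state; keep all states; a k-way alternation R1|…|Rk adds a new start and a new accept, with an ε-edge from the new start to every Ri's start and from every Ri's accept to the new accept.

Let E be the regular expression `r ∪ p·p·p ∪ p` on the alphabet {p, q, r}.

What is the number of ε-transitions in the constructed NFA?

8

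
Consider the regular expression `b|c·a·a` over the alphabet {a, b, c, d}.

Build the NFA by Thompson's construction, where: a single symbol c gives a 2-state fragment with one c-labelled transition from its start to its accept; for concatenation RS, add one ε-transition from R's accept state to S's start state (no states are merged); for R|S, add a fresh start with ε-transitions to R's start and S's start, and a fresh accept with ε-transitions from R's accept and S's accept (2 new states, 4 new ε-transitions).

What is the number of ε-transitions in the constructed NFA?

6

Per subexpression:
Each of the 4 symbol leaves contributes 0 ε-transitions.
  c·a·a = 2 ε-transitions
  b|c·a·a = 6 ε-transitions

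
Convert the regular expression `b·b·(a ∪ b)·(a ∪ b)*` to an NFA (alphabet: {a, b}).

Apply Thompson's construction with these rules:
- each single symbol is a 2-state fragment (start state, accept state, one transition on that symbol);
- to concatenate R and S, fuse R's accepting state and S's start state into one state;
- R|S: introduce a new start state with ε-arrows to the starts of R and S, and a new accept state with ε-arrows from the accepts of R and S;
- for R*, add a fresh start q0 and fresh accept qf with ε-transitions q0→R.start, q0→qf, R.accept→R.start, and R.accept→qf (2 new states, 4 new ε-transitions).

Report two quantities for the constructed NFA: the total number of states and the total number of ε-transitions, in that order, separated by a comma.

15, 12

Per subexpression:
Each of the 6 symbol leaves contributes 2 states and 0 ε-transitions.
  a ∪ b — 6 states, 4 ε-transitions
  a ∪ b — 6 states, 4 ε-transitions
  (a ∪ b)* — 8 states, 8 ε-transitions
  b·b·(a ∪ b)·(a ∪ b)* — 15 states, 12 ε-transitions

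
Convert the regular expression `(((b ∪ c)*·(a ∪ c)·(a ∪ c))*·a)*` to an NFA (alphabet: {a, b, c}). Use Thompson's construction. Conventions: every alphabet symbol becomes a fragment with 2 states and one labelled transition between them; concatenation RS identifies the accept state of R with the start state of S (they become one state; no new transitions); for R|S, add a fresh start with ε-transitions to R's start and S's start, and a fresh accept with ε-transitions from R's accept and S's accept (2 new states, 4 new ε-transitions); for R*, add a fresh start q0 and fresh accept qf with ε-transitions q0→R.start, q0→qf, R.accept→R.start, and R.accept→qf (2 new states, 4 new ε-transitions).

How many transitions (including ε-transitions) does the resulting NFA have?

31

Building bottom-up:
Each of the 7 symbol leaves contributes 1 transition (1 symbol, 0 ε).
  b ∪ c = 6 transitions (2 symbol, 4 ε)
  (b ∪ c)* = 10 transitions (2 symbol, 8 ε)
  a ∪ c = 6 transitions (2 symbol, 4 ε)
  a ∪ c = 6 transitions (2 symbol, 4 ε)
  (b ∪ c)*·(a ∪ c)·(a ∪ c) = 22 transitions (6 symbol, 16 ε)
  ((b ∪ c)*·(a ∪ c)·(a ∪ c))* = 26 transitions (6 symbol, 20 ε)
  ((b ∪ c)*·(a ∪ c)·(a ∪ c))*·a = 27 transitions (7 symbol, 20 ε)
  (((b ∪ c)*·(a ∪ c)·(a ∪ c))*·a)* = 31 transitions (7 symbol, 24 ε)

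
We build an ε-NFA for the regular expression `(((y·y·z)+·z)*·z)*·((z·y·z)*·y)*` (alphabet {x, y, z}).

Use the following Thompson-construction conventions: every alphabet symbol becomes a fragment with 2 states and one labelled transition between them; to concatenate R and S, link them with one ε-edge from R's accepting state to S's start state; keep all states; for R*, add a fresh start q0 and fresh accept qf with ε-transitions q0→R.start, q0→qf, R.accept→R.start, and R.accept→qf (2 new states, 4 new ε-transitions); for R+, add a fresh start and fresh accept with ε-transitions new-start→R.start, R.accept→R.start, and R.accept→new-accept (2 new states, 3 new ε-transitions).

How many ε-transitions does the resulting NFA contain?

Building bottom-up:
Each of the 9 symbol leaves contributes 0 ε-transitions.
  y·y·z : 2 ε-transitions
  (y·y·z)+ : 5 ε-transitions
  (y·y·z)+·z : 6 ε-transitions
  ((y·y·z)+·z)* : 10 ε-transitions
  ((y·y·z)+·z)*·z : 11 ε-transitions
  (((y·y·z)+·z)*·z)* : 15 ε-transitions
  z·y·z : 2 ε-transitions
  (z·y·z)* : 6 ε-transitions
  (z·y·z)*·y : 7 ε-transitions
  ((z·y·z)*·y)* : 11 ε-transitions
  (((y·y·z)+·z)*·z)*·((z·y·z)*·y)* : 27 ε-transitions

27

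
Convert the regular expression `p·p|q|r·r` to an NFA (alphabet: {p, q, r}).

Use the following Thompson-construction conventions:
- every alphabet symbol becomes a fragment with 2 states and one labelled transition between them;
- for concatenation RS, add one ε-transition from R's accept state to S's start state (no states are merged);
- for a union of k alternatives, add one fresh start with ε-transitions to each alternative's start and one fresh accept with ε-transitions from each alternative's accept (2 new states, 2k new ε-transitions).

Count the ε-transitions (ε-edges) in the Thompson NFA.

8

Building bottom-up:
Each of the 5 symbol leaves contributes 0 ε-transitions.
  p·p = 1 ε-transition
  r·r = 1 ε-transition
  p·p|q|r·r = 8 ε-transitions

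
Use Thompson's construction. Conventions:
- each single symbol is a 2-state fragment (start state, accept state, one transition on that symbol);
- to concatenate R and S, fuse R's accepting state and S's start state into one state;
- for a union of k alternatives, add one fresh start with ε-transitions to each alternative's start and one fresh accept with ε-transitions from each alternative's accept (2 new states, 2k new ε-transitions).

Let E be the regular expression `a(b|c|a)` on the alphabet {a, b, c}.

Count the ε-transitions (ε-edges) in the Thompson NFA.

Recursing over subexpressions:
Each of the 4 symbol leaves contributes 0 ε-transitions.
  b|c|a : 6 ε-transitions
  a(b|c|a) : 6 ε-transitions

6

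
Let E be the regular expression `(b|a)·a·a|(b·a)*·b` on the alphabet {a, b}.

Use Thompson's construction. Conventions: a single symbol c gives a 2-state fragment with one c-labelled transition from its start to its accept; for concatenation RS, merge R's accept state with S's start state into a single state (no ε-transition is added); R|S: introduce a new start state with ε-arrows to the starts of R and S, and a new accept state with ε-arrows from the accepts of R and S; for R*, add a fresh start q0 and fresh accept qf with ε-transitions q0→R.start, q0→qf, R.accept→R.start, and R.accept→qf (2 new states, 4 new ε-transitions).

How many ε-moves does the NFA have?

12

Building bottom-up:
Each of the 7 symbol leaves contributes 0 ε-transitions.
  b|a : 4 ε-transitions
  (b|a)·a·a : 4 ε-transitions
  b·a : 0 ε-transitions
  (b·a)* : 4 ε-transitions
  (b·a)*·b : 4 ε-transitions
  (b|a)·a·a|(b·a)*·b : 12 ε-transitions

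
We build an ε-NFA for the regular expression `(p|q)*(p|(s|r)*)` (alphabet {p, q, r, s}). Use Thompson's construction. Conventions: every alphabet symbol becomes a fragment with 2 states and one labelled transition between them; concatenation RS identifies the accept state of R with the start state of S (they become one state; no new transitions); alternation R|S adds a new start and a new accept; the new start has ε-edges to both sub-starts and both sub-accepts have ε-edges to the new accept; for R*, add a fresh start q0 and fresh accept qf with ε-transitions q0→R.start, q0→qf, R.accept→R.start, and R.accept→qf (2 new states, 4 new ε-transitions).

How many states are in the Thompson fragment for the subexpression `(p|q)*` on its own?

Fragment for `(p|q)*`:
Each of the 2 symbol leaves contributes a 2-state fragment.
  p|q : 6 states
  (p|q)* : 8 states

8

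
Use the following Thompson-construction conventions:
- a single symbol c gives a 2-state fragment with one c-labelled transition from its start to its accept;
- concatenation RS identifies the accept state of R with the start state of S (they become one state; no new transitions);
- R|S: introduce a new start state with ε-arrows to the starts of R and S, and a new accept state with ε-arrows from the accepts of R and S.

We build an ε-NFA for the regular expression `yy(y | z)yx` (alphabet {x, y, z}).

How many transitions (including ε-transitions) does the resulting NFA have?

Recursing over subexpressions:
Each of the 6 symbol leaves contributes 1 transition (1 symbol, 0 ε).
  y | z — 6 transitions (2 symbol, 4 ε)
  yy(y | z)yx — 10 transitions (6 symbol, 4 ε)

10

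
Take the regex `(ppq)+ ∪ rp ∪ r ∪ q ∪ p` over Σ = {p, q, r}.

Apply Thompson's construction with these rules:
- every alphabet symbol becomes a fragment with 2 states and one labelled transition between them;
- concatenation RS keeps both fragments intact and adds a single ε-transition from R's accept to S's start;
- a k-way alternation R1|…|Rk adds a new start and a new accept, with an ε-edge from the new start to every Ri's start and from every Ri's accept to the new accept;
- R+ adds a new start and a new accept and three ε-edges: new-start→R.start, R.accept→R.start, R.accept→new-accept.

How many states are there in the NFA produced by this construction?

20

By structural recursion:
Each of the 8 symbol leaves contributes a 2-state fragment.
  ppq : 6 states
  (ppq)+ : 8 states
  rp : 4 states
  (ppq)+ ∪ rp ∪ r ∪ q ∪ p : 20 states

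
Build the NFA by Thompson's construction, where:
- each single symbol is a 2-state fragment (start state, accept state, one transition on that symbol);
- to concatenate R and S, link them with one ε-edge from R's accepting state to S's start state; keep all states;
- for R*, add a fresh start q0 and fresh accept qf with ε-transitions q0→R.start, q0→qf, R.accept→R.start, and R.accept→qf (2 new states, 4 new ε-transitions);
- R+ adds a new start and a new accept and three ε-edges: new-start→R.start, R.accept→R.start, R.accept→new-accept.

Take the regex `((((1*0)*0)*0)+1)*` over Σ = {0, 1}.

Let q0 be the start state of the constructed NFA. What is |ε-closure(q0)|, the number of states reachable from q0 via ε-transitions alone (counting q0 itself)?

Work bottom-up. For each fragment F, track |ε-closure(F.start)| and whether F's accept lies in that closure (i.e. whether F accepts ε). A single-symbol fragment has closure size 1 and does not accept ε.
  1* — new start has ε-edges to the inner start and to the new accept, so |closure| = 2 + 1 = 3
  1*0 — |closure| = 3 + 1 = 4 (closure spills across the concat boundary because the left factor accepts ε)
  (1*0)* — |closure| = 1 (new start) + 4 (body) + 1 (new accept) = 6
  (1*0)*0 — |closure| = 6 + 1 = 7 (closure spills across the concat boundary because the left factor accepts ε)
  ((1*0)*0)* — |closure| = 1 (new start) + 7 (body) + 1 (new accept) = 9
  ((1*0)*0)*0 — the left operand accepts ε, so the closure extends into the next operand (via the concat ε-link); |closure| = 9 + 1 = 10
  (((1*0)*0)*0)+ — |closure| = 1 + 10 = 11 (the body doesn't accept ε, so the new accept is not reached)
  (((1*0)*0)*0)+1 — same as the first factor's closure: |closure| = 11
  ((((1*0)*0)*0)+1)* — |closure| = 1 (new start) + 11 (body) + 1 (new accept) = 13

13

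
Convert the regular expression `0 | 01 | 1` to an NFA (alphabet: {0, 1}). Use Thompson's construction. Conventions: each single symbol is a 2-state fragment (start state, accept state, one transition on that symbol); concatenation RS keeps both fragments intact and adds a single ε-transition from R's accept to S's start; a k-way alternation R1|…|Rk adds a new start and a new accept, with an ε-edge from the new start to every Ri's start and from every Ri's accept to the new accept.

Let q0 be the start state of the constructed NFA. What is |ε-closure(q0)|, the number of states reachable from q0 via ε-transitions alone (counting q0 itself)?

4

Let C(F) = |ε-closure(F.start)| within fragment F, and note whether F accepts ε. Symbol fragments have C = 1 and do not accept ε. Then:
  01 → same as the first factor's closure: |ε-closure| = 1
  0 | 01 | 1 → new start ε-reaches every alternative's start; none of them accept ε, so the new accept is not reached: |ε-closure| = 1 + 1 + 1 + 1 = 4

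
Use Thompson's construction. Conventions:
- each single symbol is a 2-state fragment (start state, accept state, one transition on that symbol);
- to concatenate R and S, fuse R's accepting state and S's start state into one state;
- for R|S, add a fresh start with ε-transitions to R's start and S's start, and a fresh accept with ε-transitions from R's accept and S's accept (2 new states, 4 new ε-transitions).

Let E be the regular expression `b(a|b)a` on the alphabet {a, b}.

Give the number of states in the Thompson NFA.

Bottom-up over the parse tree:
Each of the 4 symbol leaves contributes a 2-state fragment.
  a|b = 6 states
  b(a|b)a = 8 states

8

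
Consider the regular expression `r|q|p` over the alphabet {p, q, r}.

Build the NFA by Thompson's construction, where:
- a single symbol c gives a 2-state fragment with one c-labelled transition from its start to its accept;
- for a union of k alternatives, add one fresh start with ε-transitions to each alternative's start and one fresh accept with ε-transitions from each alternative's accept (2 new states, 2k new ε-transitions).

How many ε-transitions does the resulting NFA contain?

6

Per subexpression:
Each of the 3 symbol leaves contributes 0 ε-transitions.
  r|q|p = 6 ε-transitions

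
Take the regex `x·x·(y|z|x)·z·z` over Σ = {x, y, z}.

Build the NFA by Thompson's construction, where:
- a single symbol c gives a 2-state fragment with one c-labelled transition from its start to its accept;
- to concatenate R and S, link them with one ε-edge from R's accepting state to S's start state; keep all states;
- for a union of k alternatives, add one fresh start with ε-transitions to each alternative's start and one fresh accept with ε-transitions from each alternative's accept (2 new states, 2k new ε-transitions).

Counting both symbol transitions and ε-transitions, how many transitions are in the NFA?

17

Building bottom-up:
Each of the 7 symbol leaves contributes 1 transition (1 symbol, 0 ε).
  y|z|x = 9 transitions (3 symbol, 6 ε)
  x·x·(y|z|x)·z·z = 17 transitions (7 symbol, 10 ε)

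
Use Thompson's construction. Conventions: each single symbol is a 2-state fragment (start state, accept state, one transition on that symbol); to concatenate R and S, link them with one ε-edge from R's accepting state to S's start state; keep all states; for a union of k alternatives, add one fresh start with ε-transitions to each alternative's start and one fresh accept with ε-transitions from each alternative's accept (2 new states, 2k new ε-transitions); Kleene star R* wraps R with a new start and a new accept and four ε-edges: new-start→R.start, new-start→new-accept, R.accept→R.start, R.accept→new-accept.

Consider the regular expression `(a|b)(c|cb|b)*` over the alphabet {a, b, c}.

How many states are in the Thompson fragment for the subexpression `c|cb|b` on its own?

10

Fragment for `c|cb|b`:
Each of the 4 symbol leaves contributes a 2-state fragment.
  cb = 4 states
  c|cb|b = 10 states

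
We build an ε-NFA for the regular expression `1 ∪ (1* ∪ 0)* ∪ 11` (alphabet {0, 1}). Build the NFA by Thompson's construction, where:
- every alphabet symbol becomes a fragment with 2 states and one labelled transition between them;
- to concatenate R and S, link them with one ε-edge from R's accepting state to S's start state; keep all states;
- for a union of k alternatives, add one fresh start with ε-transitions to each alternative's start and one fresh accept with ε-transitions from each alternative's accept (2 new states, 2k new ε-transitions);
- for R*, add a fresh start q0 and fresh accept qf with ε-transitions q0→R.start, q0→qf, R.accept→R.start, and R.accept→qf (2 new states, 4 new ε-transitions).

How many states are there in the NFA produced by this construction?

Bottom-up over the parse tree:
Each of the 5 symbol leaves contributes a 2-state fragment.
  1* = 4 states
  1* ∪ 0 = 8 states
  (1* ∪ 0)* = 10 states
  11 = 4 states
  1 ∪ (1* ∪ 0)* ∪ 11 = 18 states

18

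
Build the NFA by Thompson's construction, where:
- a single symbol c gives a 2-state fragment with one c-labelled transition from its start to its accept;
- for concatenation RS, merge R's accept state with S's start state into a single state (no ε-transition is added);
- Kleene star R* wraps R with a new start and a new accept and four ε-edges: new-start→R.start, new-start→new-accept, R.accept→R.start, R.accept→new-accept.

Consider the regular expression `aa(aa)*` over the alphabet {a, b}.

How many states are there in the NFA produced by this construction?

Recursing over subexpressions:
Each of the 4 symbol leaves contributes a 2-state fragment.
  aa → 3 states
  (aa)* → 5 states
  aa(aa)* → 7 states

7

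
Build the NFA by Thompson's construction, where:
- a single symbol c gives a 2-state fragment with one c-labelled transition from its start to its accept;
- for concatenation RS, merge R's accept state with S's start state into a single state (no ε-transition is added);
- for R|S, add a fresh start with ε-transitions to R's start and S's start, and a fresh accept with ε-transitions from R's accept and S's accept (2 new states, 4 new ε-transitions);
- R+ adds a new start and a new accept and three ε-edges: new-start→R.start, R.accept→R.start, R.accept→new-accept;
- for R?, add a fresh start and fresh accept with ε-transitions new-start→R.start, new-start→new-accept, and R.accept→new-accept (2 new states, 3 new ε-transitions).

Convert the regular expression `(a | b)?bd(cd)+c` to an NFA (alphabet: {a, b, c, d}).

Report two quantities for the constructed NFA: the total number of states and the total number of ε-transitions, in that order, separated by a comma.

Per subexpression:
Each of the 7 symbol leaves contributes 2 states and 0 ε-transitions.
  a | b : 6 states, 4 ε-transitions
  (a | b)? : 8 states, 7 ε-transitions
  cd : 3 states, 0 ε-transitions
  (cd)+ : 5 states, 3 ε-transitions
  (a | b)?bd(cd)+c : 15 states, 10 ε-transitions

15, 10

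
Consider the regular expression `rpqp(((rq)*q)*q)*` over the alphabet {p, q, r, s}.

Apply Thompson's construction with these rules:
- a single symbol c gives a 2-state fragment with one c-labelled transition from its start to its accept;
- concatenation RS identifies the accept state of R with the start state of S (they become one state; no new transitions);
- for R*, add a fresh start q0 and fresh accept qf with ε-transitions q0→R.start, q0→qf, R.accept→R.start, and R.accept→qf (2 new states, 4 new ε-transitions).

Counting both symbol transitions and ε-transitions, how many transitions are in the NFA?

20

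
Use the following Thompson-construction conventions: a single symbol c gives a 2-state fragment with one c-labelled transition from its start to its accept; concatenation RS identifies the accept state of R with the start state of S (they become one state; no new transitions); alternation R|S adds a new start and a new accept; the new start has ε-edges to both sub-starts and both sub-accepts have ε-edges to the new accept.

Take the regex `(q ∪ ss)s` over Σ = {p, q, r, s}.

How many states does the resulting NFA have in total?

8

By structural recursion:
Each of the 4 symbol leaves contributes a 2-state fragment.
  ss — 3 states
  q ∪ ss — 7 states
  (q ∪ ss)s — 8 states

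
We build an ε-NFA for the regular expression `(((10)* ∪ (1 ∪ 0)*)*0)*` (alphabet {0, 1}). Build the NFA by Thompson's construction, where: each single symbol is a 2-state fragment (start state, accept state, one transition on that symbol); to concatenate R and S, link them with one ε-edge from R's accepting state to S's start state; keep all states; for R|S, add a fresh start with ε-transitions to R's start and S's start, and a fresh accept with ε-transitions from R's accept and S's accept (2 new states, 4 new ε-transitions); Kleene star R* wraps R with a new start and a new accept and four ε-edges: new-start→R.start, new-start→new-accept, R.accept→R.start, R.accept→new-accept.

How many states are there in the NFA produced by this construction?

Building bottom-up:
Each of the 5 symbol leaves contributes a 2-state fragment.
  10 → 4 states
  (10)* → 6 states
  1 ∪ 0 → 6 states
  (1 ∪ 0)* → 8 states
  (10)* ∪ (1 ∪ 0)* → 16 states
  ((10)* ∪ (1 ∪ 0)*)* → 18 states
  ((10)* ∪ (1 ∪ 0)*)*0 → 20 states
  (((10)* ∪ (1 ∪ 0)*)*0)* → 22 states

22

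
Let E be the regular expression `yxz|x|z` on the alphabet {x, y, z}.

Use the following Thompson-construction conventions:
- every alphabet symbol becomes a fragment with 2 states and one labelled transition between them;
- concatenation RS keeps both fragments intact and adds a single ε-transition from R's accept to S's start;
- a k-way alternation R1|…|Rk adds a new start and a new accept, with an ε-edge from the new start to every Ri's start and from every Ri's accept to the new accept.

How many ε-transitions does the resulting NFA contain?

8

Building bottom-up:
Each of the 5 symbol leaves contributes 0 ε-transitions.
  yxz → 2 ε-transitions
  yxz|x|z → 8 ε-transitions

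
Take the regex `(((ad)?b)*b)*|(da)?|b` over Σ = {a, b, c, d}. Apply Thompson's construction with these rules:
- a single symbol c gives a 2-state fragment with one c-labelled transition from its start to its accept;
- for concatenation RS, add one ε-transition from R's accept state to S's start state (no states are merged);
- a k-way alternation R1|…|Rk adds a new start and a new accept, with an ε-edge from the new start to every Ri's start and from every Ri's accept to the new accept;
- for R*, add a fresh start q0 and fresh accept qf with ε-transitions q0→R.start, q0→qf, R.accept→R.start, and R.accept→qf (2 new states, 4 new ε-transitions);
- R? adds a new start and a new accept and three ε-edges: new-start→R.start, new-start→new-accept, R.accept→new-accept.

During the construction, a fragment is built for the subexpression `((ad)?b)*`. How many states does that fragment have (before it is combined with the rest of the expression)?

Fragment for `((ad)?b)*`:
Each of the 3 symbol leaves contributes a 2-state fragment.
  ad — 4 states
  (ad)? — 6 states
  (ad)?b — 8 states
  ((ad)?b)* — 10 states

10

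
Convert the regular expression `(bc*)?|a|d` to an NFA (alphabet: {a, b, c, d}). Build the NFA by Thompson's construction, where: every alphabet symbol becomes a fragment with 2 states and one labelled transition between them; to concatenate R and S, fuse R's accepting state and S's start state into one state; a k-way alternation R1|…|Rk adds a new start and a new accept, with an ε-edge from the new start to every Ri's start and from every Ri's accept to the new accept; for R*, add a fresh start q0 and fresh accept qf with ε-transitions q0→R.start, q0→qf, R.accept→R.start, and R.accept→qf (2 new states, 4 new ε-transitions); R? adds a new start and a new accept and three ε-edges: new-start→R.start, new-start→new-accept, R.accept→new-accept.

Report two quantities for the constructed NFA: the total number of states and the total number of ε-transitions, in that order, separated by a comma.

Recursing over subexpressions:
Each of the 4 symbol leaves contributes 2 states and 0 ε-transitions.
  c* → 4 states, 4 ε-transitions
  bc* → 5 states, 4 ε-transitions
  (bc*)? → 7 states, 7 ε-transitions
  (bc*)?|a|d → 13 states, 13 ε-transitions

13, 13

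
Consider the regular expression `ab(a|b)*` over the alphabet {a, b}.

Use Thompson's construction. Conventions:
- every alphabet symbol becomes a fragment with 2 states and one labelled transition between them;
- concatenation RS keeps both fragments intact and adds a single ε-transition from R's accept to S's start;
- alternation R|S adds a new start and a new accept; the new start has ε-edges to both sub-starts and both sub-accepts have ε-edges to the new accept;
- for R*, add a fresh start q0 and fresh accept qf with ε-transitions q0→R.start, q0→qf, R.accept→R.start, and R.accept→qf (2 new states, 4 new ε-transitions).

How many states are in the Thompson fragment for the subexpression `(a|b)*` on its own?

8

Fragment for `(a|b)*`:
Each of the 2 symbol leaves contributes a 2-state fragment.
  a|b : 6 states
  (a|b)* : 8 states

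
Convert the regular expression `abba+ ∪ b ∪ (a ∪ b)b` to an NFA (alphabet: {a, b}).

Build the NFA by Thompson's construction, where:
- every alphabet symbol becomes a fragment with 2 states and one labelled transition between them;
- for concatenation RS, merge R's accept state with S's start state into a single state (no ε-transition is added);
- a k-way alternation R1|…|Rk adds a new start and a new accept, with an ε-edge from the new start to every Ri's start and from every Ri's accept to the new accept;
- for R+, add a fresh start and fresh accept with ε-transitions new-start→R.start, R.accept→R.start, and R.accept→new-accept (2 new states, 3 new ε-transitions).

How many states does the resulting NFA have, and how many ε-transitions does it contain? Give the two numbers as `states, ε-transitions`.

18, 13

Bottom-up over the parse tree:
Each of the 8 symbol leaves contributes 2 states and 0 ε-transitions.
  a+ → 4 states, 3 ε-transitions
  abba+ → 7 states, 3 ε-transitions
  a ∪ b → 6 states, 4 ε-transitions
  (a ∪ b)b → 7 states, 4 ε-transitions
  abba+ ∪ b ∪ (a ∪ b)b → 18 states, 13 ε-transitions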